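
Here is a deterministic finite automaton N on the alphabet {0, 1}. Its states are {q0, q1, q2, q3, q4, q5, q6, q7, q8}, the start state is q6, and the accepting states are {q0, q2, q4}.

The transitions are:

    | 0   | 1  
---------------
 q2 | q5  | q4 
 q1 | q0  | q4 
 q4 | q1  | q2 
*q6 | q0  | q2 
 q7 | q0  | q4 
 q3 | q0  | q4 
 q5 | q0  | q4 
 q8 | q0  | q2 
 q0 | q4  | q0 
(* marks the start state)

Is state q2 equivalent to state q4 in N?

Yes

States {q3,q7,q8} cannot be reached from the start state, so discard them.
Initial partition by acceptance: {q0,q2,q4} | {q1,q5,q6}.
On input 0, block {q0,q2,q4} splits into {q2,q4} and {q0}.
The partition is now stable with 3 blocks: {q2,q4} | {q1,q5,q6} | {q0}.
q2 and q4 lie in the same block of the stable partition, so they are equivalent — no string distinguishes them.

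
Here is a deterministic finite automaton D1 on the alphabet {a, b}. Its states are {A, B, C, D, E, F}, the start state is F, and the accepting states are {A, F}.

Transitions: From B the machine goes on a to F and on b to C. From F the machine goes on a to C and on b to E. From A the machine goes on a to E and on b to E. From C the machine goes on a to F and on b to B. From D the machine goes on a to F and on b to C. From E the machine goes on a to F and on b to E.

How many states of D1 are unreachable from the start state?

Starting at F and following transitions, the reachable set is {B, C, E, F}. That leaves A, D unreachable — 2 in total.

2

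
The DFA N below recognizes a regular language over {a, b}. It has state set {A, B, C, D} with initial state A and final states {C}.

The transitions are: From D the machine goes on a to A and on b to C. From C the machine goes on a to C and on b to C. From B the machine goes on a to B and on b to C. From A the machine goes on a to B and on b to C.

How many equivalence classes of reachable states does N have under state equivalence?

Reachable states from the start: {A,B,C}. Unreachable: {D} — drop them.
Initial partition by acceptance: {C} | {A,B}.
The partition is now stable with 2 blocks: {C} | {A,B}.

2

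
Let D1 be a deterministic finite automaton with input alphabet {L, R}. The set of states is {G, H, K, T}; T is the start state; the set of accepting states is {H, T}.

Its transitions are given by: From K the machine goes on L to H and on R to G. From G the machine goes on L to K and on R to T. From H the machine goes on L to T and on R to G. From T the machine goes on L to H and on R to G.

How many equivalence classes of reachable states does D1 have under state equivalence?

Start with accepting vs non-accepting: {H,T} | {G,K}.
Refine {G,K} on symbol L: members go to different blocks, giving {G} and {K}.
The partition is now stable with 3 blocks: {H,T} | {G} | {K}.

3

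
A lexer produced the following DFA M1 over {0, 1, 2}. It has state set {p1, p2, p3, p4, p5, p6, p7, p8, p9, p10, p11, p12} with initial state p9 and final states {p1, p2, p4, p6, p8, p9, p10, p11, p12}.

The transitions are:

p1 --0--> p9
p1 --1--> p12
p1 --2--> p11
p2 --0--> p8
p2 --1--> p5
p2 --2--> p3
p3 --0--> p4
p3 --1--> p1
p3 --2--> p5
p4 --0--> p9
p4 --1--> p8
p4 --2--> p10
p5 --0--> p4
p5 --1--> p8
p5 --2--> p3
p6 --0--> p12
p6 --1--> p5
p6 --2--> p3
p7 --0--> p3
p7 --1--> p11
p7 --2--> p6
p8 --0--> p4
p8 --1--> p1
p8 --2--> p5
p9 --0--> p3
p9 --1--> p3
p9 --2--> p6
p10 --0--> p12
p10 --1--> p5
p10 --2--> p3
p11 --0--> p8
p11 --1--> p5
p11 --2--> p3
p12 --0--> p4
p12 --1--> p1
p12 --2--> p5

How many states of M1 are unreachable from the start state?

No path from p9 leads to p2, p7; the other 10 states are all reachable.

2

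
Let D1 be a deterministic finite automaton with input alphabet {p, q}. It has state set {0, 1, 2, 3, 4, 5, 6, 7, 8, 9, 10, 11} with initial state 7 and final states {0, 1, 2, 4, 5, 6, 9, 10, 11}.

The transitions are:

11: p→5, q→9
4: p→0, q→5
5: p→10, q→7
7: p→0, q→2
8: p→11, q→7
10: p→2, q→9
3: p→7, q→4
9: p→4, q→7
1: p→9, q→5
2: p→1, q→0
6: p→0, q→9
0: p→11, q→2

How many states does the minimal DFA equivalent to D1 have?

Reachable states from the start: {0,1,2,4,5,7,9,10,11}. Unreachable: {3,6,8} — drop them.
Start with accepting vs non-accepting: {0,1,2,4,5,9,10,11} | {7}.
Refine {0,1,2,4,5,9,10,11} on symbol q: members go to different blocks, giving {0,1,2,4,10,11} and {5,9}.
Split {0,1,2,4,10,11} by δ(·,p) → {0,2,4,10} and {1,11}.
On input p, block {0,2,4,10} splits into {0,2} and {4,10}.
Stable partition: {0,2} | {7} | {5,9} | {1,11} | {4,10} — 5 equivalence classes.

5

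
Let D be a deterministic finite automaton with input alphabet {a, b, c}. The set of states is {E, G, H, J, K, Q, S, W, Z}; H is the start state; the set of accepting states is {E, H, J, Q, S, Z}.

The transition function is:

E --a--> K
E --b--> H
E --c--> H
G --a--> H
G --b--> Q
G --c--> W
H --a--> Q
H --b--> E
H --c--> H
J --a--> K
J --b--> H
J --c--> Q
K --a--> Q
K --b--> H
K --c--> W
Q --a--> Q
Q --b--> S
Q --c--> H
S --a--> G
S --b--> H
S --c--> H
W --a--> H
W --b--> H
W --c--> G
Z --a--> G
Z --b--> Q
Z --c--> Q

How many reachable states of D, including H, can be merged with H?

2

First remove the unreachable states {J,Z}; 7 states remain.
Initial partition by acceptance: {E,H,Q,S} | {G,K,W}.
Split {E,H,Q,S} by δ(·,a) → {E,S} and {H,Q}.
Stable partition: {E,S} | {G,K,W} | {H,Q} — 3 equivalence classes.
The equivalence class containing H is {H,Q}, of size 2.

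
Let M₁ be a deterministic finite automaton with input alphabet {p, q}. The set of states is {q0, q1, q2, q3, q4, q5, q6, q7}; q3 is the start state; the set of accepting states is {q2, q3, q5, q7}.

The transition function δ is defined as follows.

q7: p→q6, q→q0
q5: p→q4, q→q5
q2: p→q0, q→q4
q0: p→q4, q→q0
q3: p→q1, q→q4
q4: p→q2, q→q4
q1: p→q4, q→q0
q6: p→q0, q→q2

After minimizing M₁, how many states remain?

3

First remove the unreachable states {q5,q6,q7}; 5 states remain.
Initial partition by acceptance: {q2,q3} | {q0,q1,q4}.
Split {q0,q1,q4} by δ(·,p) → {q0,q1} and {q4}.
Stable partition: {q2,q3} | {q0,q1} | {q4} — 3 equivalence classes.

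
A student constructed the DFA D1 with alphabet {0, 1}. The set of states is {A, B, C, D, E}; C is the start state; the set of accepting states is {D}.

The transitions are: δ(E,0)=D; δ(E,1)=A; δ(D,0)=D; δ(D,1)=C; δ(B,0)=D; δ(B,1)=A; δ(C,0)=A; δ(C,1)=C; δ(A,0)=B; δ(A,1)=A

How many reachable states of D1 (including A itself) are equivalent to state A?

1

Reachable states from the start: {A,B,C,D}. Unreachable: {E} — drop them.
Initial partition by acceptance: {D} | {A,B,C}.
Refine {A,B,C} on symbol 0: members go to different blocks, giving {A,C} and {B}.
Split {A,C} by δ(·,0) → {A} and {C}.
The partition is now stable with 4 blocks: {D} | {A} | {B} | {C}.
The equivalence class containing A is {A}, of size 1.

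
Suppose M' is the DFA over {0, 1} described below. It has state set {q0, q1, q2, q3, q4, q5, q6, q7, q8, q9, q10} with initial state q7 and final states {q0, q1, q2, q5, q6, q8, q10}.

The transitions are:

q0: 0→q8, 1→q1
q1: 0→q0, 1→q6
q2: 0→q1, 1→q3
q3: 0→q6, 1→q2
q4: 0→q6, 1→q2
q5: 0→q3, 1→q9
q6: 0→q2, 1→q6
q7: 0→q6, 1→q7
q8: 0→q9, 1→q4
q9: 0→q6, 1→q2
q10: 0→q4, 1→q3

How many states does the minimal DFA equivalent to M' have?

States {q5,q10} cannot be reached from the start state, so discard them.
Start with accepting vs non-accepting: {q0,q1,q2,q6,q8} | {q3,q4,q7,q9}.
On input 0, block {q0,q1,q2,q6,q8} splits into {q0,q1,q2,q6} and {q8}.
On input 0, block {q0,q1,q2,q6} splits into {q1,q2,q6} and {q0}.
Refine {q1,q2,q6} on symbol 0: members go to different blocks, giving {q2,q6} and {q1}.
Split {q2,q6} by δ(·,0) → {q2} and {q6}.
Refine {q3,q4,q7,q9} on symbol 1: members go to different blocks, giving {q3,q4,q9} and {q7}.
No further refinement is possible. Final partition (7 blocks): {q2} | {q3,q4,q9} | {q8} | {q0} | {q1} | {q6} | {q7}.

7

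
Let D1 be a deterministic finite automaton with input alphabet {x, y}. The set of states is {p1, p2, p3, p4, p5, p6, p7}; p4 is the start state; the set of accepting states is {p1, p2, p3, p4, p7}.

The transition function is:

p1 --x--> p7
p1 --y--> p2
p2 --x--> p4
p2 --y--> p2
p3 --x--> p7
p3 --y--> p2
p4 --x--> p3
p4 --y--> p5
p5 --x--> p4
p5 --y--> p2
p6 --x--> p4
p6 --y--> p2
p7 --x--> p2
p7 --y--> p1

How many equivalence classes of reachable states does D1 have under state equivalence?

5

First remove the unreachable states {p6}; 6 states remain.
Start with accepting vs non-accepting: {p1,p2,p3,p4,p7} | {p5}.
On input y, block {p1,p2,p3,p4,p7} splits into {p1,p2,p3,p7} and {p4}.
Refine {p1,p2,p3,p7} on symbol x: members go to different blocks, giving {p1,p3,p7} and {p2}.
Split {p1,p3,p7} by δ(·,x) → {p1,p3} and {p7}.
No further refinement is possible. Final partition (5 blocks): {p1,p3} | {p5} | {p4} | {p2} | {p7}.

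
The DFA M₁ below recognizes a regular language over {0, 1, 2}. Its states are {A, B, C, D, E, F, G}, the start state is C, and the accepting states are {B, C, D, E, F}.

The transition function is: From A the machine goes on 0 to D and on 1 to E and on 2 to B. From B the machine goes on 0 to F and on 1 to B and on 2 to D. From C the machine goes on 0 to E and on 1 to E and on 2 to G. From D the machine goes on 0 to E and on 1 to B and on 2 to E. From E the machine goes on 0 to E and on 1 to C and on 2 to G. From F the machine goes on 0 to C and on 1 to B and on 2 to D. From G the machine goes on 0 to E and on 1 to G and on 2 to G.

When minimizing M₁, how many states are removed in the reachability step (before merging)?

4

No path from C leads to A, B, D, F; the other 3 states are all reachable.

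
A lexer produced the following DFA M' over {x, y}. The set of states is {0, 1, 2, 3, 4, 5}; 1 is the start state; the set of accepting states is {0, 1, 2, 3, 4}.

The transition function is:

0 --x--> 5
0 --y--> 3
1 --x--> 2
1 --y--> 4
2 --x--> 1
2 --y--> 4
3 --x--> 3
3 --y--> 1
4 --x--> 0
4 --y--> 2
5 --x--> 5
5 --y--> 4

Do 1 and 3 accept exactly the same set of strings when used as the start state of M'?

Start with accepting vs non-accepting: {0,1,2,3,4} | {5}.
On input x, block {0,1,2,3,4} splits into {1,2,3,4} and {0}.
Refine {1,2,3,4} on symbol x: members go to different blocks, giving {1,2,3} and {4}.
On input y, block {1,2,3} splits into {1,2} and {3}.
No further refinement is possible. Final partition (5 blocks): {1,2} | {5} | {0} | {4} | {3}.
1 and 3 end up in different blocks, so they are distinguishable. For instance, the string 'yxx' is accepted from only 3.

No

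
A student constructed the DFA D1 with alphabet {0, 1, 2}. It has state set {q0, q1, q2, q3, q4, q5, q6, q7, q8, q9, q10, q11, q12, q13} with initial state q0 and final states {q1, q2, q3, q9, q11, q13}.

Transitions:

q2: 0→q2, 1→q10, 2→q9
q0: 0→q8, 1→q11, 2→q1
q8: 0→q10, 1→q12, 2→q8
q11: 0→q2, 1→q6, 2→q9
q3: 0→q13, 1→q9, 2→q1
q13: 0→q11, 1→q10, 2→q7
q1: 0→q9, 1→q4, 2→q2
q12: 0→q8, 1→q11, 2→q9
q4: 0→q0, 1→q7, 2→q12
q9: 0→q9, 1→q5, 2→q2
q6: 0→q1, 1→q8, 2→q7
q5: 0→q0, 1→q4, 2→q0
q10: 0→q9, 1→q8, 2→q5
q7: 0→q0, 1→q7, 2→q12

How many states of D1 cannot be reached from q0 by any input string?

Starting at q0 and following transitions, the reachable set is {q0, q1, q2, q4, q5, q6, q7, q8, q9, q10, q11, q12}. That leaves q3, q13 unreachable — 2 in total.

2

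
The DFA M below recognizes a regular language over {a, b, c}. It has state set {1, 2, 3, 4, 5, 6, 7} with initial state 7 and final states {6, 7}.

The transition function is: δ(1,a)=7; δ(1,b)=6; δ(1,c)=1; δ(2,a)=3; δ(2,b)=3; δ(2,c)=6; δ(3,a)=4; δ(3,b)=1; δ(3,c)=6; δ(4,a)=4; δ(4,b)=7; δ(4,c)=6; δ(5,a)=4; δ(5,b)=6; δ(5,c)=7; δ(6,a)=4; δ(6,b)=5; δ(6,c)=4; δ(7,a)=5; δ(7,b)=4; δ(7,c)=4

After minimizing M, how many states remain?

First remove the unreachable states {1,2,3}; 4 states remain.
P0 = {6,7} | {4,5}.
No further refinement is possible. Final partition (2 blocks): {6,7} | {4,5}.

2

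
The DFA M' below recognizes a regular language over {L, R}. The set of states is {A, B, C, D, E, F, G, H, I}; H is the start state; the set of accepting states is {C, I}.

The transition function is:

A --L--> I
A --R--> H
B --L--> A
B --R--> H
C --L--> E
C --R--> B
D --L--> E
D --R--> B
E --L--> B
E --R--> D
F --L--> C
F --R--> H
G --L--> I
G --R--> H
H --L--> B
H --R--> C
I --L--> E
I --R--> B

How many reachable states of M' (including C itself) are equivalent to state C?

First remove the unreachable states {F,G}; 7 states remain.
P0 = {C,I} | {A,B,D,E,H}.
Refine {A,B,D,E,H} on symbol L: members go to different blocks, giving {B,D,E,H} and {A}.
Refine {B,D,E,H} on symbol L: members go to different blocks, giving {D,E,H} and {B}.
On input L, block {D,E,H} splits into {E,H} and {D}.
Split {E,H} by δ(·,R) → {E} and {H}.
Stable partition: {C,I} | {E} | {A} | {B} | {D} | {H} — 6 equivalence classes.
The equivalence class containing C is {C,I}, of size 2.

2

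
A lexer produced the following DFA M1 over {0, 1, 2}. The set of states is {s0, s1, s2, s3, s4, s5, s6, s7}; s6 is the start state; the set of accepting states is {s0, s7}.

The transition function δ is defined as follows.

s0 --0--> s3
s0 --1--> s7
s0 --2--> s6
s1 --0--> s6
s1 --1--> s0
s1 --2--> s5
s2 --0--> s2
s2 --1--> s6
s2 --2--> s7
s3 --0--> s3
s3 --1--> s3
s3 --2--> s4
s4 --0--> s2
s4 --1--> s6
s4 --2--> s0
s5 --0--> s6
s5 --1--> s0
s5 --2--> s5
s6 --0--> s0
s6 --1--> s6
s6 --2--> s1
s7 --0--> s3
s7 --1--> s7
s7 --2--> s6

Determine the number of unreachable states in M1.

Every one of the 8 states is reachable from s6.

0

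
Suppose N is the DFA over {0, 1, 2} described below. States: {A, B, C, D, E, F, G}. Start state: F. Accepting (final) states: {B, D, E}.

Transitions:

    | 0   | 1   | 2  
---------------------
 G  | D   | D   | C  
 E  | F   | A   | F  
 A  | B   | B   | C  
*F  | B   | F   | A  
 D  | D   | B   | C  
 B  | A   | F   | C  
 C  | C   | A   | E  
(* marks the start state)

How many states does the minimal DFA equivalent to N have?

5

Reachable states from the start: {A,B,C,E,F}. Unreachable: {D,G} — drop them.
P0 = {B,E} | {A,C,F}.
On input 0, block {A,C,F} splits into {A,F} and {C}.
Split {B,E} by δ(·,2) → {B} and {E}.
Refine {A,F} on symbol 1: members go to different blocks, giving {A} and {F}.
Stable partition: {B} | {A} | {C} | {E} | {F} — 5 equivalence classes.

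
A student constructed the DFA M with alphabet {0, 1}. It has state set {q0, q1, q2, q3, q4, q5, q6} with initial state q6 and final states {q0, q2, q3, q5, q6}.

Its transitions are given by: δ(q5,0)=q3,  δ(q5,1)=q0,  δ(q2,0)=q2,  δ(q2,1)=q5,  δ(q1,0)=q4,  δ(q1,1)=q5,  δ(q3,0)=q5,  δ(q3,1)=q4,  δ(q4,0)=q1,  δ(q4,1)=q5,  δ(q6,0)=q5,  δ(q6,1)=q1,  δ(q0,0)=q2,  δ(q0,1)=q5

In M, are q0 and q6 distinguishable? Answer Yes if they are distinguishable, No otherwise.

Yes

Initial partition by acceptance: {q0,q2,q3,q5,q6} | {q1,q4}.
On input 1, block {q0,q2,q3,q5,q6} splits into {q0,q2,q5} and {q3,q6}.
On input 0, block {q0,q2,q5} splits into {q0,q2} and {q5}.
Stable partition: {q0,q2} | {q1,q4} | {q3,q6} | {q5} — 4 equivalence classes.
q0 and q6 end up in different blocks, so they are distinguishable. For instance, the string '1' is accepted from only q0.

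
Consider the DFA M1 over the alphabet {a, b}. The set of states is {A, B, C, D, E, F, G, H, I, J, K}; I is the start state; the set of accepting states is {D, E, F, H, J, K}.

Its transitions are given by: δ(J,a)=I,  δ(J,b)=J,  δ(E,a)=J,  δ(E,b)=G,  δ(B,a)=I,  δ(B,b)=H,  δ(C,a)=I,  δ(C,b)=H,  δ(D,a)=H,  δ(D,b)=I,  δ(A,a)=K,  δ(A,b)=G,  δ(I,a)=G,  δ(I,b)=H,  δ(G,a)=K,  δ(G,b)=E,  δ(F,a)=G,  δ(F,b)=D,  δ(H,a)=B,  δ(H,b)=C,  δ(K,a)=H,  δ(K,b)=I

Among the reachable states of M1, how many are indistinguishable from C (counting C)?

Reachable states from the start: {B,C,E,G,H,I,J,K}. Unreachable: {A,D,F} — drop them.
Initial partition by acceptance: {E,H,J,K} | {B,C,G,I}.
Refine {E,H,J,K} on symbol a: members go to different blocks, giving {E,K} and {H,J}.
Refine {B,C,G,I} on symbol a: members go to different blocks, giving {B,C,I} and {G}.
Split {E,K} by δ(·,b) → {E} and {K}.
Refine {B,C,I} on symbol a: members go to different blocks, giving {B,C} and {I}.
Refine {H,J} on symbol a: members go to different blocks, giving {H} and {J}.
No further refinement is possible. Final partition (7 blocks): {E} | {B,C} | {H} | {G} | {K} | {I} | {J}.
The equivalence class containing C is {B,C}, of size 2.

2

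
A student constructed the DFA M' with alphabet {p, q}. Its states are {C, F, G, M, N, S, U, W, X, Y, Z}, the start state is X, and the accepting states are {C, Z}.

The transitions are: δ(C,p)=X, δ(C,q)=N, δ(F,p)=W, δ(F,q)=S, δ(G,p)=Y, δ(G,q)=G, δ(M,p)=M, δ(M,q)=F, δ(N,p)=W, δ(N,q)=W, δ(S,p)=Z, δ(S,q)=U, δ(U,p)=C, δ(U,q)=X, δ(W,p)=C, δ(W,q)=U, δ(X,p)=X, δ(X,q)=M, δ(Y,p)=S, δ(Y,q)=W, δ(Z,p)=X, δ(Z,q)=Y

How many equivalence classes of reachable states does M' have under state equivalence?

States {G} cannot be reached from the start state, so discard them.
Start with accepting vs non-accepting: {C,Z} | {F,M,N,S,U,W,X,Y}.
Split {F,M,N,S,U,W,X,Y} by δ(·,p) → {F,M,N,X,Y} and {S,U,W}.
On input p, block {F,M,N,X,Y} splits into {F,N,Y} and {M,X}.
On input q, block {S,U,W} splits into {S,W} and {U}.
On input q, block {M,X} splits into {X} and {M}.
Stable partition: {C,Z} | {F,N,Y} | {S,W} | {X} | {U} | {M} — 6 equivalence classes.

6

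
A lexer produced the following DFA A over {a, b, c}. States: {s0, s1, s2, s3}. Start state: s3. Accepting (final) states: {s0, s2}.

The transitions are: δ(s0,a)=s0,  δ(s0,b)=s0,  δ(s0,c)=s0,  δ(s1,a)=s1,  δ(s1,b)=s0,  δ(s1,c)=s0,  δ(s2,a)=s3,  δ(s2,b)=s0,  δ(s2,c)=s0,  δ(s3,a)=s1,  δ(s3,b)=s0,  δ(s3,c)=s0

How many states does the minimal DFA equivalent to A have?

2

First remove the unreachable states {s2}; 3 states remain.
Start with accepting vs non-accepting: {s0} | {s1,s3}.
The partition is now stable with 2 blocks: {s0} | {s1,s3}.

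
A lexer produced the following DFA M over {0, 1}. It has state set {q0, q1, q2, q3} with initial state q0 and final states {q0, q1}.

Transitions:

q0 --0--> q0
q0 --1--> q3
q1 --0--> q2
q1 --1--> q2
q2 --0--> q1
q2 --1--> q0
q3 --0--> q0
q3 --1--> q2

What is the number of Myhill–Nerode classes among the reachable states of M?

P0 = {q0,q1} | {q2,q3}.
On input 0, block {q0,q1} splits into {q0} and {q1}.
Split {q2,q3} by δ(·,0) → {q2} and {q3}.
No further refinement is possible. Final partition (4 blocks): {q0} | {q2} | {q1} | {q3}.

4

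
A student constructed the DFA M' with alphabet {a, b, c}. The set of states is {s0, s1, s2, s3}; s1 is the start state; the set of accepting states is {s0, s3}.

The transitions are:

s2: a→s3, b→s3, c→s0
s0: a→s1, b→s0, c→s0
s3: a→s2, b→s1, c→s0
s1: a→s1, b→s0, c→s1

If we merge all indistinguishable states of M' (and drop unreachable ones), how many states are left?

First remove the unreachable states {s2,s3}; 2 states remain.
Start with accepting vs non-accepting: {s0} | {s1}.
The partition is now stable with 2 blocks: {s0} | {s1}.

2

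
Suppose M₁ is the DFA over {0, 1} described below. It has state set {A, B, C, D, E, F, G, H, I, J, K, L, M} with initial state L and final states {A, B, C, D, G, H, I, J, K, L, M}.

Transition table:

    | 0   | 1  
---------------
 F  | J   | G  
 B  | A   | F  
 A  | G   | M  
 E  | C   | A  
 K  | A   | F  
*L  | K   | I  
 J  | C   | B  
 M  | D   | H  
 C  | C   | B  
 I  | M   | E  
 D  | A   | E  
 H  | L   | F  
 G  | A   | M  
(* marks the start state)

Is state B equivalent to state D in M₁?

Yes

Initial partition by acceptance: {A,B,C,D,G,H,I,J,K,L,M} | {E,F}.
On input 1, block {A,B,C,D,G,H,I,J,K,L,M} splits into {A,C,G,J,L,M} and {B,D,H,I,K}.
On input 0, block {A,C,G,J,L,M} splits into {A,C,G,J} and {L,M}.
Refine {A,C,G,J} on symbol 1: members go to different blocks, giving {A,G} and {C,J}.
On input 0, block {B,D,H,I,K} splits into {B,D,K} and {H,I}.
No further refinement is possible. Final partition (6 blocks): {A,G} | {E,F} | {B,D,K} | {L,M} | {C,J} | {H,I}.
B and D lie in the same block of the stable partition, so they are equivalent — no string distinguishes them.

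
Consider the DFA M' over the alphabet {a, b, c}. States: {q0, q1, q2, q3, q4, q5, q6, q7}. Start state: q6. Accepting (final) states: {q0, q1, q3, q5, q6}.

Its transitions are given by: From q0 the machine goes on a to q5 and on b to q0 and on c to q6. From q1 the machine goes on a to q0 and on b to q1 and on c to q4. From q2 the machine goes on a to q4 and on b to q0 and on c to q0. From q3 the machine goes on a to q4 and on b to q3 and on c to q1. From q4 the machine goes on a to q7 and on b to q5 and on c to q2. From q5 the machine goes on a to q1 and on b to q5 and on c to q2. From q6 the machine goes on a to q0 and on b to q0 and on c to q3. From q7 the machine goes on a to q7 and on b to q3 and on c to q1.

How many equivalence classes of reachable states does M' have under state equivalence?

8

All states are reachable from the start state.
P0 = {q0,q1,q3,q5,q6} | {q2,q4,q7}.
On input a, block {q0,q1,q3,q5,q6} splits into {q0,q1,q5,q6} and {q3}.
Split {q0,q1,q5,q6} by δ(·,c) → {q1,q5} and {q0} and {q6}.
On input a, block {q1,q5} splits into {q1} and {q5}.
Split {q2,q4,q7} by δ(·,b) → {q2} and {q4} and {q7}.
The partition is now stable with 8 blocks: {q1} | {q2} | {q3} | {q0} | {q6} | {q5} | {q4} | {q7}.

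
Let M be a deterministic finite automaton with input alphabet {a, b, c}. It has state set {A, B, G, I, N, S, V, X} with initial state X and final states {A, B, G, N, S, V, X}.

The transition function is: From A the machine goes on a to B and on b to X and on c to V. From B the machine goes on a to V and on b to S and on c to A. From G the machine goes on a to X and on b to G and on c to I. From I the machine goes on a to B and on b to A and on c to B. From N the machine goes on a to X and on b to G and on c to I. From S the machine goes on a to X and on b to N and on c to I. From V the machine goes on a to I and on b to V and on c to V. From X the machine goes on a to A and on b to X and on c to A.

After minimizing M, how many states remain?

6

Every state is reachable, so we keep all 8.
Initial partition by acceptance: {A,B,G,N,S,V,X} | {I}.
Refine {A,B,G,N,S,V,X} on symbol a: members go to different blocks, giving {A,B,G,N,S,X} and {V}.
Refine {A,B,G,N,S,X} on symbol a: members go to different blocks, giving {A,G,N,S,X} and {B}.
Split {A,G,N,S,X} by δ(·,a) → {G,N,S,X} and {A}.
Refine {G,N,S,X} on symbol a: members go to different blocks, giving {G,N,S} and {X}.
Stable partition: {G,N,S} | {I} | {V} | {B} | {A} | {X} — 6 equivalence classes.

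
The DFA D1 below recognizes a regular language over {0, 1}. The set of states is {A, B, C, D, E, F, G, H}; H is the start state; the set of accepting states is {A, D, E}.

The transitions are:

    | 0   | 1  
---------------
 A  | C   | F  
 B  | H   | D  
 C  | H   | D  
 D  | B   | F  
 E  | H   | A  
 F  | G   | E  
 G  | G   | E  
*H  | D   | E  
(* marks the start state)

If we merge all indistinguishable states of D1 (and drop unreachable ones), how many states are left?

Every state is reachable, so we keep all 8.
Initial partition by acceptance: {A,D,E} | {B,C,F,G,H}.
On input 1, block {A,D,E} splits into {A,D} and {E}.
On input 0, block {B,C,F,G,H} splits into {B,C,F,G} and {H}.
Split {B,C,F,G} by δ(·,0) → {B,C} and {F,G}.
The partition is now stable with 5 blocks: {A,D} | {B,C} | {E} | {H} | {F,G}.

5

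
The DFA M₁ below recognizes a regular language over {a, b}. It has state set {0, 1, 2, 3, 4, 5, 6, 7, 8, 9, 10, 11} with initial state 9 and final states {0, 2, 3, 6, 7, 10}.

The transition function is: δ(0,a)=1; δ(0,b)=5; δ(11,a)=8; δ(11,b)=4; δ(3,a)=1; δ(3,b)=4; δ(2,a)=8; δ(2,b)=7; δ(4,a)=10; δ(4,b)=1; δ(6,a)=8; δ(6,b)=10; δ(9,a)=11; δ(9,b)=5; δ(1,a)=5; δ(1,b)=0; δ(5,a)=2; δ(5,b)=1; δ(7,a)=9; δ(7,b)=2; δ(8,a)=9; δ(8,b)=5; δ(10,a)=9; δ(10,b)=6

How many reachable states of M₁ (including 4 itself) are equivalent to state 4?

Reachable states from the start: {0,1,2,4,5,6,7,8,9,10,11}. Unreachable: {3} — drop them.
Initial partition by acceptance: {0,2,6,7,10} | {1,4,5,8,9,11}.
Refine {0,2,6,7,10} on symbol b: members go to different blocks, giving {2,6,7,10} and {0}.
Split {1,4,5,8,9,11} by δ(·,a) → {1,8,9,11} and {4,5}.
On input a, block {1,8,9,11} splits into {8,9,11} and {1}.
Stable partition: {2,6,7,10} | {8,9,11} | {0} | {4,5} | {1} — 5 equivalence classes.
The equivalence class containing 4 is {4,5}, of size 2.

2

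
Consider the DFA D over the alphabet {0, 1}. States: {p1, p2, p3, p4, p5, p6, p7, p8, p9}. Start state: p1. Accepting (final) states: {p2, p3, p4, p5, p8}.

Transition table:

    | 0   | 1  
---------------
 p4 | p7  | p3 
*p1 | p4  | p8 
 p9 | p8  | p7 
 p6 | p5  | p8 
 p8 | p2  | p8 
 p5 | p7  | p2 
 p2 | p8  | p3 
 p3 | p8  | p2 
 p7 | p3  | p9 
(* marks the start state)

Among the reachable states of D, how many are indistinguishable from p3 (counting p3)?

3

States {p5,p6} cannot be reached from the start state, so discard them.
P0 = {p2,p3,p4,p8} | {p1,p7,p9}.
On input 0, block {p2,p3,p4,p8} splits into {p2,p3,p8} and {p4}.
On input 0, block {p1,p7,p9} splits into {p7,p9} and {p1}.
The partition is now stable with 4 blocks: {p2,p3,p8} | {p7,p9} | {p4} | {p1}.
State p3 belongs to the block {p2,p3,p8}, which has 3 states.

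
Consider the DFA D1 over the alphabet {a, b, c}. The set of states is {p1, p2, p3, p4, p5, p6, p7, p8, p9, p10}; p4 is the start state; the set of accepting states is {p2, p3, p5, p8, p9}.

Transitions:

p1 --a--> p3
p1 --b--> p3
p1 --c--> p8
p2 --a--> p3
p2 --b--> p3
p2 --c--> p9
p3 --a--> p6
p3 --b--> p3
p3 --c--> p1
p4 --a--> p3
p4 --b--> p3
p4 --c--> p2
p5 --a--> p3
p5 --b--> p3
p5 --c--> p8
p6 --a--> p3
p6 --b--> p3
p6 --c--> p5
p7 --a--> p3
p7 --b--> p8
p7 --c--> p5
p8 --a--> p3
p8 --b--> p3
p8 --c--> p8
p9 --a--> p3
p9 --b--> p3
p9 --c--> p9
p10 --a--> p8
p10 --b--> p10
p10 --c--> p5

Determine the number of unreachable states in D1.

BFS from p4 reaches {p1, p2, p3, p4, p5, p6, p8, p9}; the 2 state(s) p7, p10 are never visited.

2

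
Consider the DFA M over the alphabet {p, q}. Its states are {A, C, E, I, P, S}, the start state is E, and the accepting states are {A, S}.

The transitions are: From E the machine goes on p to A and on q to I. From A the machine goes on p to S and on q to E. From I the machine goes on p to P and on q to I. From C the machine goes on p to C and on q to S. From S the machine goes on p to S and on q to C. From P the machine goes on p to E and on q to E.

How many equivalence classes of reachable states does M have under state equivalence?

P0 = {A,S} | {C,E,I,P}.
Split {C,E,I,P} by δ(·,p) → {C,I,P} and {E}.
Refine {A,S} on symbol q: members go to different blocks, giving {A} and {S}.
Split {C,I,P} by δ(·,p) → {C,I} and {P}.
Refine {C,I} on symbol p: members go to different blocks, giving {I} and {C}.
Stable partition: {A} | {I} | {E} | {S} | {P} | {C} — 6 equivalence classes.

6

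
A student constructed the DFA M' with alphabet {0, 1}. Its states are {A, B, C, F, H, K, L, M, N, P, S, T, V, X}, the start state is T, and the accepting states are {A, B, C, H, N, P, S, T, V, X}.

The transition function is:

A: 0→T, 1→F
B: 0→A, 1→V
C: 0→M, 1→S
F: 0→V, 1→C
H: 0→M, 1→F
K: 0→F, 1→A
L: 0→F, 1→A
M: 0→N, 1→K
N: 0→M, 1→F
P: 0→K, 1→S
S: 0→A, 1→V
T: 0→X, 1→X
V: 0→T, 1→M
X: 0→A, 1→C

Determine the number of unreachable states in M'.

4

Starting at T and following transitions, the reachable set is {A, C, F, K, M, N, S, T, V, X}. That leaves B, H, L, P unreachable — 4 in total.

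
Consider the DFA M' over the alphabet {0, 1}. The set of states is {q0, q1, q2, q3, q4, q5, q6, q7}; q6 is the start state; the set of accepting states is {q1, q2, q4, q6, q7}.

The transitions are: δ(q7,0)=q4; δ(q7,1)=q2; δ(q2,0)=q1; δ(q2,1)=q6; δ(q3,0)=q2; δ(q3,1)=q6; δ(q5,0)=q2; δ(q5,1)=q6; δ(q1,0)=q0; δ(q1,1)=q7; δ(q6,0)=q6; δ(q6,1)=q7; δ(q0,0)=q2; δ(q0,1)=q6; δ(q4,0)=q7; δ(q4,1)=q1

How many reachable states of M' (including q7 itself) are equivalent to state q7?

1

Reachable states from the start: {q0,q1,q2,q4,q6,q7}. Unreachable: {q3,q5} — drop them.
Start with accepting vs non-accepting: {q1,q2,q4,q6,q7} | {q0}.
Refine {q1,q2,q4,q6,q7} on symbol 0: members go to different blocks, giving {q2,q4,q6,q7} and {q1}.
Split {q2,q4,q6,q7} by δ(·,0) → {q4,q6,q7} and {q2}.
On input 1, block {q4,q6,q7} splits into {q4} and {q6} and {q7}.
The partition is now stable with 6 blocks: {q4} | {q0} | {q1} | {q2} | {q6} | {q7}.
State q7 belongs to the block {q7}, which has 1 states.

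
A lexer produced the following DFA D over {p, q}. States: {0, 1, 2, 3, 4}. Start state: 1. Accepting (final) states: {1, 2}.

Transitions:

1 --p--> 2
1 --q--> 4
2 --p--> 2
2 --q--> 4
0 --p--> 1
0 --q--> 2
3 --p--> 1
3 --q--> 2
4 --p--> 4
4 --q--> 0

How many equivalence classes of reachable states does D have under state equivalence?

3

States {3} cannot be reached from the start state, so discard them.
Start with accepting vs non-accepting: {1,2} | {0,4}.
On input p, block {0,4} splits into {0} and {4}.
The partition is now stable with 3 blocks: {1,2} | {0} | {4}.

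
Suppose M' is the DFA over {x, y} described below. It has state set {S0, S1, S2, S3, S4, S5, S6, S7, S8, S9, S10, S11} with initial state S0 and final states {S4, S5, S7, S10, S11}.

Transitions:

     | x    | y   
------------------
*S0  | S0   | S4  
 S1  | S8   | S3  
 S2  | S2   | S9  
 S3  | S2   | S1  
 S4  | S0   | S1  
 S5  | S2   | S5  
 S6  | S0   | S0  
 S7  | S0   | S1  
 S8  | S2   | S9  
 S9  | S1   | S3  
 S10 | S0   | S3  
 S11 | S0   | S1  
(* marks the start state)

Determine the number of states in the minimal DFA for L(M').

3

Reachable states from the start: {S0,S1,S2,S3,S4,S8,S9}. Unreachable: {S5,S6,S7,S10,S11} — drop them.
Start with accepting vs non-accepting: {S4} | {S0,S1,S2,S3,S8,S9}.
Split {S0,S1,S2,S3,S8,S9} by δ(·,y) → {S1,S2,S3,S8,S9} and {S0}.
The partition is now stable with 3 blocks: {S4} | {S1,S2,S3,S8,S9} | {S0}.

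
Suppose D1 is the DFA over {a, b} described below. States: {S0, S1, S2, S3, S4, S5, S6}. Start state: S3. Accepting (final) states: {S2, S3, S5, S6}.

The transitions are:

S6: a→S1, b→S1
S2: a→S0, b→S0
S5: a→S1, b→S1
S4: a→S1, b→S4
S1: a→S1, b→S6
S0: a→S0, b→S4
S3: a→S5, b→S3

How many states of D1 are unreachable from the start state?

No path from S3 leads to S0, S2, S4; the other 4 states are all reachable.

3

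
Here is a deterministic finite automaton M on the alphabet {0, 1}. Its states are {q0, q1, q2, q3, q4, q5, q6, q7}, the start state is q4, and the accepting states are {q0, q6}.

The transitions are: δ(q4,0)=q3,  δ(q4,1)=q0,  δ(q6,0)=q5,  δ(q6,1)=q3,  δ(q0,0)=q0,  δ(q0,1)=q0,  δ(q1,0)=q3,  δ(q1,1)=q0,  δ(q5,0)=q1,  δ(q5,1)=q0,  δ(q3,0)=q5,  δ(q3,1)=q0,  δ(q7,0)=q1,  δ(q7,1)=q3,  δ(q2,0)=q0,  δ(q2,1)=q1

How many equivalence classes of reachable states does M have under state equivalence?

Reachable states from the start: {q0,q1,q3,q4,q5}. Unreachable: {q2,q6,q7} — drop them.
Initial partition by acceptance: {q0} | {q1,q3,q4,q5}.
No further refinement is possible. Final partition (2 blocks): {q0} | {q1,q3,q4,q5}.

2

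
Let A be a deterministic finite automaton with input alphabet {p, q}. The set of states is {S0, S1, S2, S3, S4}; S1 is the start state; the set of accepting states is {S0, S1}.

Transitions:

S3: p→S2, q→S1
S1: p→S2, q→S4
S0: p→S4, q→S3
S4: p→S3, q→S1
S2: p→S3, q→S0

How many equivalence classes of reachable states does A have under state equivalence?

Initial partition by acceptance: {S0,S1} | {S2,S3,S4}.
The partition is now stable with 2 blocks: {S0,S1} | {S2,S3,S4}.

2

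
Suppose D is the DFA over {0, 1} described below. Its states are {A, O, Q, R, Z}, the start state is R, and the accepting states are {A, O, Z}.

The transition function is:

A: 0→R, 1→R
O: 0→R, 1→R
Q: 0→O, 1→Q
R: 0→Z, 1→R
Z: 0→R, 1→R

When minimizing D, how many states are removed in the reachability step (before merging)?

3

BFS from R reaches {R, Z}; the 3 state(s) A, O, Q are never visited.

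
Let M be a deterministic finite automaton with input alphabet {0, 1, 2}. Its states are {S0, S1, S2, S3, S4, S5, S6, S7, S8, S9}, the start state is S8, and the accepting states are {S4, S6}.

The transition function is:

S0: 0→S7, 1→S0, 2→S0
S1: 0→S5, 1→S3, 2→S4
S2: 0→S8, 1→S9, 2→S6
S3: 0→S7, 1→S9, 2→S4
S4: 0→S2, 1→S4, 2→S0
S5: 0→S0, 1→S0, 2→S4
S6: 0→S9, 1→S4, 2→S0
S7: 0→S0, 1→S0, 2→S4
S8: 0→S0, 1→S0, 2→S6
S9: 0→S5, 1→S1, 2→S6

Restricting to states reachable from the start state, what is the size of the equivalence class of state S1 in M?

4

All states are reachable from the start state.
Initial partition by acceptance: {S4,S6} | {S0,S1,S2,S3,S5,S7,S8,S9}.
Refine {S0,S1,S2,S3,S5,S7,S8,S9} on symbol 2: members go to different blocks, giving {S1,S2,S3,S5,S7,S8,S9} and {S0}.
Refine {S1,S2,S3,S5,S7,S8,S9} on symbol 0: members go to different blocks, giving {S1,S2,S3,S9} and {S5,S7,S8}.
No further refinement is possible. Final partition (4 blocks): {S4,S6} | {S1,S2,S3,S9} | {S0} | {S5,S7,S8}.
State S1 belongs to the block {S1,S2,S3,S9}, which has 4 states.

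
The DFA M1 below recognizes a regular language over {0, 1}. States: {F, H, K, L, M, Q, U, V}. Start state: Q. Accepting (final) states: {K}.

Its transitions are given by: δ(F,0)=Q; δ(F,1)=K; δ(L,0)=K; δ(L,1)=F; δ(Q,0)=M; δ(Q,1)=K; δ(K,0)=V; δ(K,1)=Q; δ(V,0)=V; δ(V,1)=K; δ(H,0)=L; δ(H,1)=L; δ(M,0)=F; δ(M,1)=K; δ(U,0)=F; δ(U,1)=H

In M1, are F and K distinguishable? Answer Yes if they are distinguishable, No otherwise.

First remove the unreachable states {H,L,U}; 5 states remain.
P0 = {K} | {F,M,Q,V}.
No further refinement is possible. Final partition (2 blocks): {K} | {F,M,Q,V}.
F and K end up in different blocks, so they are distinguishable. For instance, the string 'ε' is accepted from only K.

Yes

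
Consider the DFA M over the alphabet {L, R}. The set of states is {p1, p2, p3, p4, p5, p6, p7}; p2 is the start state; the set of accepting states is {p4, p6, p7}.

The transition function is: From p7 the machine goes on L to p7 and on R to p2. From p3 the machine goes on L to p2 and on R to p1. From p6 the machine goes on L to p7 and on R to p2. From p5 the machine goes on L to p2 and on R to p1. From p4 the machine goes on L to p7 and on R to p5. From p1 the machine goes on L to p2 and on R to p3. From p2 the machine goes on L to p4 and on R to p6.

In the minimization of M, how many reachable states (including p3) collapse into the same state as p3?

All states are reachable from the start state.
Initial partition by acceptance: {p4,p6,p7} | {p1,p2,p3,p5}.
Split {p1,p2,p3,p5} by δ(·,L) → {p1,p3,p5} and {p2}.
Split {p4,p6,p7} by δ(·,R) → {p6,p7} and {p4}.
No further refinement is possible. Final partition (4 blocks): {p6,p7} | {p1,p3,p5} | {p2} | {p4}.
The equivalence class containing p3 is {p1,p3,p5}, of size 3.

3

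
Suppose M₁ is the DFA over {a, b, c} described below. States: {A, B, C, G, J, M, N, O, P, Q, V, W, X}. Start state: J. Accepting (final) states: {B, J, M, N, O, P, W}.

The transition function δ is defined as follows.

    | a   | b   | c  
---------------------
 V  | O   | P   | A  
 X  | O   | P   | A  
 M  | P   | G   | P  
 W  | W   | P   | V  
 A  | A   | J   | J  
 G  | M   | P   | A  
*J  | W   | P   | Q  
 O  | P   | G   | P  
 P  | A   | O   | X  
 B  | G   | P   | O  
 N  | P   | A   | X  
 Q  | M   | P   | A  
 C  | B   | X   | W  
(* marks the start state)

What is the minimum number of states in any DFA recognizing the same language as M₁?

States {B,C,N} cannot be reached from the start state, so discard them.
P0 = {J,M,O,P,W} | {A,G,Q,V,X}.
On input a, block {J,M,O,P,W} splits into {J,M,O,W} and {P}.
Refine {J,M,O,W} on symbol a: members go to different blocks, giving {M,O} and {J,W}.
Split {A,G,Q,V,X} by δ(·,a) → {G,Q,V,X} and {A}.
No further refinement is possible. Final partition (5 blocks): {M,O} | {G,Q,V,X} | {P} | {J,W} | {A}.

5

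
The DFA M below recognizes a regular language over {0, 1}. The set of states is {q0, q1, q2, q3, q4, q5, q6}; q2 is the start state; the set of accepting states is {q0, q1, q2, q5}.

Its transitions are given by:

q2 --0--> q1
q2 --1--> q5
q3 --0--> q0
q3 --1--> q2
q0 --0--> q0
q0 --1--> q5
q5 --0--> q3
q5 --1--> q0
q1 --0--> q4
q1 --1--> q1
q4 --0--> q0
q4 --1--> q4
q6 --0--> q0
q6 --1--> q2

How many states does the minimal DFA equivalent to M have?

6

First remove the unreachable states {q6}; 6 states remain.
Start with accepting vs non-accepting: {q0,q1,q2,q5} | {q3,q4}.
Split {q0,q1,q2,q5} by δ(·,0) → {q0,q2} and {q1,q5}.
On input 0, block {q0,q2} splits into {q0} and {q2}.
Split {q3,q4} by δ(·,1) → {q3} and {q4}.
On input 0, block {q1,q5} splits into {q1} and {q5}.
Stable partition: {q0} | {q3} | {q1} | {q2} | {q4} | {q5} — 6 equivalence classes.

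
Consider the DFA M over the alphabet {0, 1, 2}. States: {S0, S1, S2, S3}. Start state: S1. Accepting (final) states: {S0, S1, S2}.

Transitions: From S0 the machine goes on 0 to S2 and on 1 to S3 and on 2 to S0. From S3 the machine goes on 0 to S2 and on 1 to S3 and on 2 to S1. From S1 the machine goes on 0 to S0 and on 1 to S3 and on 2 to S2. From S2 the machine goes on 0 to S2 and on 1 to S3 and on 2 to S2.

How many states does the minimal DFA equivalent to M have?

Every state is reachable, so we keep all 4.
P0 = {S0,S1,S2} | {S3}.
Stable partition: {S0,S1,S2} | {S3} — 2 equivalence classes.

2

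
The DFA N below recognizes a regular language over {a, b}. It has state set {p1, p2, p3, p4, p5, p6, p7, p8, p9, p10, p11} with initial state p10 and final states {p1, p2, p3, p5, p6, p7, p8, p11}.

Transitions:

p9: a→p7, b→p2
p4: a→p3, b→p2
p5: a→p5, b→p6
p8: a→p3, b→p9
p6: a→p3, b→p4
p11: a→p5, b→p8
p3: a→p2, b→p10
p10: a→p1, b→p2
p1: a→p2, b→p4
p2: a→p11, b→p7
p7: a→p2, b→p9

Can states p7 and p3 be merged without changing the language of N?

Yes

Start with accepting vs non-accepting: {p1,p2,p3,p5,p6,p7,p8,p11} | {p4,p9,p10}.
Refine {p1,p2,p3,p5,p6,p7,p8,p11} on symbol b: members go to different blocks, giving {p1,p3,p6,p7,p8} and {p2,p5,p11}.
Split {p1,p3,p6,p7,p8} by δ(·,a) → {p1,p3,p7} and {p6,p8}.
On input b, block {p2,p5,p11} splits into {p5,p11} and {p2}.
Stable partition: {p1,p3,p7} | {p4,p9,p10} | {p5,p11} | {p6,p8} | {p2} — 5 equivalence classes.
p7 and p3 lie in the same block of the stable partition, so they are equivalent — no string distinguishes them.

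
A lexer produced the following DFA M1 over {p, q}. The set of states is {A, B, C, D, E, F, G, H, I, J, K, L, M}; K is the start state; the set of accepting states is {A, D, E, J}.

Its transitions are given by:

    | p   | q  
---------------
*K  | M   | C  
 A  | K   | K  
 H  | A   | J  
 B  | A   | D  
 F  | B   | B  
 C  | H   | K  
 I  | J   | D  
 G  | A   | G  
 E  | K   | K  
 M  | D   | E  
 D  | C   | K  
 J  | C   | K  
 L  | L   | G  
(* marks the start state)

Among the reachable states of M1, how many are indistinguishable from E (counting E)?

4

States {B,F,G,I,L} cannot be reached from the start state, so discard them.
P0 = {A,D,E,J} | {C,H,K,M}.
Refine {C,H,K,M} on symbol p: members go to different blocks, giving {C,K} and {H,M}.
The partition is now stable with 3 blocks: {A,D,E,J} | {C,K} | {H,M}.
State E belongs to the block {A,D,E,J}, which has 4 states.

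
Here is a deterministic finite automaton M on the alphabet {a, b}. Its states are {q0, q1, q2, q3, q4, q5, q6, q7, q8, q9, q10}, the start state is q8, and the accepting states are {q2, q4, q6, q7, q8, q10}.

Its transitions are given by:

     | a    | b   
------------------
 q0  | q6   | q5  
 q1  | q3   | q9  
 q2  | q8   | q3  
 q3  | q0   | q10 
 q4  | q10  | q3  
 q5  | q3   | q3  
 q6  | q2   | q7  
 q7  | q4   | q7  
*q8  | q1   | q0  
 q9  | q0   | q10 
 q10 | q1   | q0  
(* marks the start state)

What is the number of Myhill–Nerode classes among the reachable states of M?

6

Start with accepting vs non-accepting: {q2,q4,q6,q7,q8,q10} | {q0,q1,q3,q5,q9}.
Refine {q2,q4,q6,q7,q8,q10} on symbol a: members go to different blocks, giving {q2,q4,q6,q7} and {q8,q10}.
Refine {q2,q4,q6,q7} on symbol a: members go to different blocks, giving {q2,q4} and {q6,q7}.
Refine {q0,q1,q3,q5,q9} on symbol a: members go to different blocks, giving {q1,q3,q5,q9} and {q0}.
Refine {q1,q3,q5,q9} on symbol a: members go to different blocks, giving {q1,q5} and {q3,q9}.
The partition is now stable with 6 blocks: {q2,q4} | {q1,q5} | {q8,q10} | {q6,q7} | {q0} | {q3,q9}.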